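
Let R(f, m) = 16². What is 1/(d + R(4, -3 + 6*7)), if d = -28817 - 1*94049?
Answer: -1/122610 ≈ -8.1559e-6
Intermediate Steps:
R(f, m) = 256
d = -122866 (d = -28817 - 94049 = -122866)
1/(d + R(4, -3 + 6*7)) = 1/(-122866 + 256) = 1/(-122610) = -1/122610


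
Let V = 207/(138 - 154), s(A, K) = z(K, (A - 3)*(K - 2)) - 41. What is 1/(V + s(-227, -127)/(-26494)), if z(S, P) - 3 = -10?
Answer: -211952/2741745 ≈ -0.077306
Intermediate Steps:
z(S, P) = -7 (z(S, P) = 3 - 10 = -7)
s(A, K) = -48 (s(A, K) = -7 - 41 = -48)
V = -207/16 (V = 207/(-16) = -1/16*207 = -207/16 ≈ -12.938)
1/(V + s(-227, -127)/(-26494)) = 1/(-207/16 - 48/(-26494)) = 1/(-207/16 - 48*(-1/26494)) = 1/(-207/16 + 24/13247) = 1/(-2741745/211952) = -211952/2741745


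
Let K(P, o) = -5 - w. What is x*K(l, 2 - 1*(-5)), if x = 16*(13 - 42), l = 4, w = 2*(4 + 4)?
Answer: 9744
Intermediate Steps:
w = 16 (w = 2*8 = 16)
K(P, o) = -21 (K(P, o) = -5 - 1*16 = -5 - 16 = -21)
x = -464 (x = 16*(-29) = -464)
x*K(l, 2 - 1*(-5)) = -464*(-21) = 9744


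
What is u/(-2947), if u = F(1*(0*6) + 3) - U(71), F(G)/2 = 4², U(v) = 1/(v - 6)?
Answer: -297/27365 ≈ -0.010853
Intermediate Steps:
U(v) = 1/(-6 + v)
F(G) = 32 (F(G) = 2*4² = 2*16 = 32)
u = 2079/65 (u = 32 - 1/(-6 + 71) = 32 - 1/65 = 2079/65 ≈ 31.985)
u/(-2947) = (2079/65)/(-2947) = (2079/65)*(-1/2947) = -297/27365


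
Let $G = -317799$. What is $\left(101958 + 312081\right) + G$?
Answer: $96240$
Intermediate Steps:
$\left(101958 + 312081\right) + G = \left(101958 + 312081\right) - 317799 = 414039 - 317799 = 96240$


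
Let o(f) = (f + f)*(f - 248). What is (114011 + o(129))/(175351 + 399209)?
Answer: 83309/574560 ≈ 0.14500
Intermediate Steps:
o(f) = 2*f*(-248 + f) (o(f) = (2*f)*(-248 + f) = 2*f*(-248 + f))
(114011 + o(129))/(175351 + 399209) = (114011 + 2*129*(-248 + 129))/(175351 + 399209) = (114011 + 2*129*(-119))/574560 = (114011 - 30702)*(1/574560) = 83309*(1/574560) = 83309/574560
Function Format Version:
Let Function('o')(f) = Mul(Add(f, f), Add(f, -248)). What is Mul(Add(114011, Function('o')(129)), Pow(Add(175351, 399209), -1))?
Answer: Rational(83309, 574560) ≈ 0.14500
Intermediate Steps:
Function('o')(f) = Mul(2, f, Add(-248, f)) (Function('o')(f) = Mul(Mul(2, f), Add(-248, f)) = Mul(2, f, Add(-248, f)))
Mul(Add(114011, Function('o')(129)), Pow(Add(175351, 399209), -1)) = Mul(Add(114011, Mul(2, 129, Add(-248, 129))), Pow(Add(175351, 399209), -1)) = Mul(Add(114011, Mul(2, 129, -119)), Pow(574560, -1)) = Mul(Add(114011, -30702), Rational(1, 574560)) = Mul(83309, Rational(1, 574560)) = Rational(83309, 574560)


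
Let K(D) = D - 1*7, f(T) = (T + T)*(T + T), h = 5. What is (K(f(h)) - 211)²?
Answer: 13924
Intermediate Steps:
f(T) = 4*T² (f(T) = (2*T)*(2*T) = 4*T²)
K(D) = -7 + D (K(D) = D - 7 = -7 + D)
(K(f(h)) - 211)² = ((-7 + 4*5²) - 211)² = ((-7 + 4*25) - 211)² = ((-7 + 100) - 211)² = (93 - 211)² = (-118)² = 13924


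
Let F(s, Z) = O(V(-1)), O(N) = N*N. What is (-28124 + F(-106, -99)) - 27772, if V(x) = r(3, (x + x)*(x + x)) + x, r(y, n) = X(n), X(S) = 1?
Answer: -55896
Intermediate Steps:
r(y, n) = 1
V(x) = 1 + x
O(N) = N²
F(s, Z) = 0 (F(s, Z) = (1 - 1)² = 0² = 0)
(-28124 + F(-106, -99)) - 27772 = (-28124 + 0) - 27772 = -28124 - 27772 = -55896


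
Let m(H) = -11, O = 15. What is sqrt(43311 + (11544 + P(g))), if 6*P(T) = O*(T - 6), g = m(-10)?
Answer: 5*sqrt(8770)/2 ≈ 234.12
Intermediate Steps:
g = -11
P(T) = -15 + 5*T/2 (P(T) = (15*(T - 6))/6 = (15*(-6 + T))/6 = (-90 + 15*T)/6 = -15 + 5*T/2)
sqrt(43311 + (11544 + P(g))) = sqrt(43311 + (11544 + (-15 + (5/2)*(-11)))) = sqrt(43311 + (11544 + (-15 - 55/2))) = sqrt(43311 + (11544 - 85/2)) = sqrt(43311 + 23003/2) = sqrt(109625/2) = 5*sqrt(8770)/2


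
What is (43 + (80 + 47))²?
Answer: 28900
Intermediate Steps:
(43 + (80 + 47))² = (43 + 127)² = 170² = 28900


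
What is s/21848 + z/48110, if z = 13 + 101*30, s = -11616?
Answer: -3620311/7728730 ≈ -0.46842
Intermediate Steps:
z = 3043 (z = 13 + 3030 = 3043)
s/21848 + z/48110 = -11616/21848 + 3043/48110 = -11616*1/21848 + 3043*(1/48110) = -1452/2731 + 179/2830 = -3620311/7728730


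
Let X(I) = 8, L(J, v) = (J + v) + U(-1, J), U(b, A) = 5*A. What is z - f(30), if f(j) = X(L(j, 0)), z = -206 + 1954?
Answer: 1740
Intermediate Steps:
z = 1748
L(J, v) = v + 6*J (L(J, v) = (J + v) + 5*J = v + 6*J)
f(j) = 8
z - f(30) = 1748 - 1*8 = 1748 - 8 = 1740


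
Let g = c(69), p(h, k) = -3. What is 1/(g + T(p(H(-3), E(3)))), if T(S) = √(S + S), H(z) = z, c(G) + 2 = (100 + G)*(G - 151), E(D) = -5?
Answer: -2310/32016601 - I*√6/192099606 ≈ -7.215e-5 - 1.2751e-8*I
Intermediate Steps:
c(G) = -2 + (-151 + G)*(100 + G) (c(G) = -2 + (100 + G)*(G - 151) = -2 + (100 + G)*(-151 + G) = -2 + (-151 + G)*(100 + G))
T(S) = √2*√S (T(S) = √(2*S) = √2*√S)
g = -13860 (g = -15102 + 69² - 51*69 = -15102 + 4761 - 3519 = -13860)
1/(g + T(p(H(-3), E(3)))) = 1/(-13860 + √2*√(-3)) = 1/(-13860 + √2*(I*√3)) = 1/(-13860 + I*√6)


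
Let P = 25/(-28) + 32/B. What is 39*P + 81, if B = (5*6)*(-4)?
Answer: 5009/140 ≈ 35.779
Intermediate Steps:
B = -120 (B = 30*(-4) = -120)
P = -487/420 (P = 25/(-28) + 32/(-120) = 25*(-1/28) + 32*(-1/120) = -25/28 - 4/15 = -487/420 ≈ -1.1595)
39*P + 81 = 39*(-487/420) + 81 = -6331/140 + 81 = 5009/140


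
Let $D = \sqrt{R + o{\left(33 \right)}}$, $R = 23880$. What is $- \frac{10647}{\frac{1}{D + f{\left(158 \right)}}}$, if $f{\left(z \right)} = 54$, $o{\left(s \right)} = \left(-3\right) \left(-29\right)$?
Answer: $-574938 - 31941 \sqrt{2663} \approx -2.2232 \cdot 10^{6}$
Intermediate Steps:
$o{\left(s \right)} = 87$
$D = 3 \sqrt{2663}$ ($D = \sqrt{23880 + 87} = \sqrt{23967} = 3 \sqrt{2663} \approx 154.81$)
$- \frac{10647}{\frac{1}{D + f{\left(158 \right)}}} = - \frac{10647}{\frac{1}{3 \sqrt{2663} + 54}} = - \frac{10647}{\frac{1}{54 + 3 \sqrt{2663}}} = - 10647 \left(54 + 3 \sqrt{2663}\right) = -574938 - 31941 \sqrt{2663}$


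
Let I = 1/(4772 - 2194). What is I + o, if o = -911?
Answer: -2348557/2578 ≈ -911.00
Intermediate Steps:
I = 1/2578 ≈ 0.00038790
I + o = 1/2578 - 911 = -2348557/2578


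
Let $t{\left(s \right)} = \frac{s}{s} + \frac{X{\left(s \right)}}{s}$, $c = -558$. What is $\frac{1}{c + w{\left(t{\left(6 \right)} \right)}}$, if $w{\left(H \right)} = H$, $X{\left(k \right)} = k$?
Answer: $- \frac{1}{556} \approx -0.0017986$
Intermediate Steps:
$t{\left(s \right)} = 2$ ($t{\left(s \right)} = \frac{s}{s} + \frac{s}{s} = 1 + 1 = 2$)
$\frac{1}{c + w{\left(t{\left(6 \right)} \right)}} = \frac{1}{-558 + 2} = \frac{1}{-556} = - \frac{1}{556}$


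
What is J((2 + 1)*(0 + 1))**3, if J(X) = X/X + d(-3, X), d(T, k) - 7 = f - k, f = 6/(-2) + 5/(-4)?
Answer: 27/64 ≈ 0.42188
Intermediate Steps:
f = -17/4 (f = 6*(-1/2) + 5*(-1/4) = -3 - 5/4 = -17/4 ≈ -4.2500)
d(T, k) = 11/4 - k (d(T, k) = 7 + (-17/4 - k) = 11/4 - k)
J(X) = 15/4 - X (J(X) = X/X + (11/4 - X) = 1 + (11/4 - X) = 15/4 - X)
J((2 + 1)*(0 + 1))**3 = (15/4 - (2 + 1)*(0 + 1))**3 = (15/4 - 3)**3 = (3/4)**3 = 27/64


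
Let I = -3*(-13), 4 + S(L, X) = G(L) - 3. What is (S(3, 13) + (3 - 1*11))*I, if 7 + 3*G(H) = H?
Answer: -637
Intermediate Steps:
G(H) = -7/3 + H/3
S(L, X) = -28/3 + L/3 (S(L, X) = -4 + ((-7/3 + L/3) - 3) = -4 + (-16/3 + L/3) = -28/3 + L/3)
I = 39
(S(3, 13) + (3 - 1*11))*I = ((-28/3 + (⅓)*3) + (3 - 1*11))*39 = ((-28/3 + 1) + (3 - 11))*39 = (-25/3 - 8)*39 = -49/3*39 = -637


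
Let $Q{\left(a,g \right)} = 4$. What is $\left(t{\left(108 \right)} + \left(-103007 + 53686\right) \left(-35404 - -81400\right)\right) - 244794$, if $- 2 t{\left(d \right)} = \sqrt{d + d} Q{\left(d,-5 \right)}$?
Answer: $-2268813510 - 12 \sqrt{6} \approx -2.2688 \cdot 10^{9}$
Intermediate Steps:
$t{\left(d \right)} = - 2 \sqrt{2} \sqrt{d}$ ($t{\left(d \right)} = - \frac{\sqrt{d + d} 4}{2} = - \frac{\sqrt{2 d} 4}{2} = - \frac{\sqrt{2} \sqrt{d} 4}{2} = - \frac{4 \sqrt{2} \sqrt{d}}{2} = - 2 \sqrt{2} \sqrt{d}$)
$\left(t{\left(108 \right)} + \left(-103007 + 53686\right) \left(-35404 - -81400\right)\right) - 244794 = \left(- 2 \sqrt{2} \sqrt{108} + \left(-103007 + 53686\right) \left(-35404 - -81400\right)\right) - 244794 = \left(- 2 \sqrt{2} \cdot 6 \sqrt{3} - 49321 \left(-35404 + 81400\right)\right) - 244794 = \left(- 12 \sqrt{6} - 2268568716\right) - 244794 = \left(-2268568716 - 12 \sqrt{6}\right) - 244794 = -2268813510 - 12 \sqrt{6}$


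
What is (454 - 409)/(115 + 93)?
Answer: 45/208 ≈ 0.21635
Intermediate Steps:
(454 - 409)/(115 + 93) = 45/208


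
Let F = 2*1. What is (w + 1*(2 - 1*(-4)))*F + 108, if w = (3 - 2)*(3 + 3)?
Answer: 132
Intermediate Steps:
w = 6 (w = 1*6 = 6)
F = 2
(w + 1*(2 - 1*(-4)))*F + 108 = (6 + 1*(2 - 1*(-4)))*2 + 108 = (6 + 1*(2 + 4))*2 + 108 = (6 + 1*6)*2 + 108 = (6 + 6)*2 + 108 = 12*2 + 108 = 24 + 108 = 132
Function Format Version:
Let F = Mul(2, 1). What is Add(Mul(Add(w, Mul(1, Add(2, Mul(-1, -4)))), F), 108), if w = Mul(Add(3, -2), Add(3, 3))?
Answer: 132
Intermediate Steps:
w = 6 (w = Mul(1, 6) = 6)
F = 2
Add(Mul(Add(w, Mul(1, Add(2, Mul(-1, -4)))), F), 108) = Add(Mul(Add(6, Mul(1, Add(2, Mul(-1, -4)))), 2), 108) = Add(Mul(Add(6, Mul(1, Add(2, 4))), 2), 108) = Add(Mul(Add(6, Mul(1, 6)), 2), 108) = Add(Mul(Add(6, 6), 2), 108) = Add(Mul(12, 2), 108) = Add(24, 108) = 132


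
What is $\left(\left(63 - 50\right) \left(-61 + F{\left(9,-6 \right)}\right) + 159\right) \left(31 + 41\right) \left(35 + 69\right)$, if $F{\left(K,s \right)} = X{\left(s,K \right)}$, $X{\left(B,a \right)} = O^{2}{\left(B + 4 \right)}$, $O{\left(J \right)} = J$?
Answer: $-4358016$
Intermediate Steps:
$X{\left(B,a \right)} = \left(4 + B\right)^{2}$ ($X{\left(B,a \right)} = \left(B + 4\right)^{2} = \left(4 + B\right)^{2}$)
$F{\left(K,s \right)} = \left(4 + s\right)^{2}$
$\left(\left(63 - 50\right) \left(-61 + F{\left(9,-6 \right)}\right) + 159\right) \left(31 + 41\right) \left(35 + 69\right) = \left(\left(63 - 50\right) \left(-61 + \left(4 - 6\right)^{2}\right) + 159\right) \left(31 + 41\right) \left(35 + 69\right) = \left(13 \left(-61 + \left(-2\right)^{2}\right) + 159\right) 72 \cdot 104 = \left(13 \left(-61 + 4\right) + 159\right) 7488 = \left(13 \left(-57\right) + 159\right) 7488 = \left(-741 + 159\right) 7488 = \left(-582\right) 7488 = -4358016$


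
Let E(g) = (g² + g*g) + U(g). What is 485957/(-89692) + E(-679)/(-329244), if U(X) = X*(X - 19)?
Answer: -71302652779/7382638212 ≈ -9.6582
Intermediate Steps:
U(X) = X*(-19 + X)
E(g) = 2*g² + g*(-19 + g) (E(g) = (g² + g*g) + g*(-19 + g) = (g² + g²) + g*(-19 + g) = 2*g² + g*(-19 + g))
485957/(-89692) + E(-679)/(-329244) = 485957/(-89692) - 679*(-19 + 3*(-679))/(-329244) = 485957*(-1/89692) - 679*(-19 - 2037)*(-1/329244) = -485957/89692 - 679*(-2056)*(-1/329244) = -485957/89692 + 1396024*(-1/329244) = -485957/89692 - 349006/82311 = -71302652779/7382638212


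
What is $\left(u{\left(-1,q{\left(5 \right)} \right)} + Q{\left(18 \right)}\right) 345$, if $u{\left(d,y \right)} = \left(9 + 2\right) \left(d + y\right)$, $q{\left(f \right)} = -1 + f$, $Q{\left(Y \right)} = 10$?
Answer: $14835$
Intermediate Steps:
$u{\left(d,y \right)} = 11 d + 11 y$ ($u{\left(d,y \right)} = 11 \left(d + y\right) = 11 d + 11 y$)
$\left(u{\left(-1,q{\left(5 \right)} \right)} + Q{\left(18 \right)}\right) 345 = \left(\left(11 \left(-1\right) + 11 \left(-1 + 5\right)\right) + 10\right) 345 = \left(\left(-11 + 11 \cdot 4\right) + 10\right) 345 = \left(\left(-11 + 44\right) + 10\right) 345 = \left(33 + 10\right) 345 = 43 \cdot 345 = 14835$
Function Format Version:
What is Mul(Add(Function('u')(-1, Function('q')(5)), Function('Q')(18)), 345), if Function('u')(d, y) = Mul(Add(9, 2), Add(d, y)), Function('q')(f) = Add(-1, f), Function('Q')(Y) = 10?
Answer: 14835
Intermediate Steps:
Function('u')(d, y) = Add(Mul(11, d), Mul(11, y)) (Function('u')(d, y) = Mul(11, Add(d, y)) = Add(Mul(11, d), Mul(11, y)))
Mul(Add(Function('u')(-1, Function('q')(5)), Function('Q')(18)), 345) = Mul(Add(Add(Mul(11, -1), Mul(11, Add(-1, 5))), 10), 345) = Mul(Add(Add(-11, Mul(11, 4)), 10), 345) = Mul(Add(Add(-11, 44), 10), 345) = Mul(Add(33, 10), 345) = Mul(43, 345) = 14835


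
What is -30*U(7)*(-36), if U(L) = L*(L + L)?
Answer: 105840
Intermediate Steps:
U(L) = 2*L² (U(L) = L*(2*L) = 2*L²)
-30*U(7)*(-36) = -60*7²*(-36) = -60*49*(-36) = -30*98*(-36) = -2940*(-36) = 105840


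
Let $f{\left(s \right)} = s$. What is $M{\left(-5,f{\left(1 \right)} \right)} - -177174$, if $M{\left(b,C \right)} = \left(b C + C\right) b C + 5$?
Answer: $177199$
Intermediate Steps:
$M{\left(b,C \right)} = 5 + C b \left(C + C b\right)$ ($M{\left(b,C \right)} = \left(C b + C\right) b C + 5 = \left(C + C b\right) b C + 5 = b \left(C + C b\right) C + 5 = C b \left(C + C b\right) + 5 = 5 + C b \left(C + C b\right)$)
$M{\left(-5,f{\left(1 \right)} \right)} - -177174 = \left(5 - 5 \cdot 1^{2} + 1^{2} \left(-5\right)^{2}\right) - -177174 = \left(5 - 5 + 1 \cdot 25\right) + 177174 = \left(5 - 5 + 25\right) + 177174 = 25 + 177174 = 177199$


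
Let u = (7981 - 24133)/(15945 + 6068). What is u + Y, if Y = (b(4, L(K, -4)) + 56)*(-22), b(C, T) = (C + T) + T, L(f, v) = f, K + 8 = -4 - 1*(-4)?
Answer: -21324736/22013 ≈ -968.73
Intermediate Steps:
K = -8 (K = -8 + (-4 - 1*(-4)) = -8 + (-4 + 4) = -8 + 0 = -8)
b(C, T) = C + 2*T
u = -16152/22013 ≈ -0.73375
Y = -968 (Y = ((4 + 2*(-8)) + 56)*(-22) = ((4 - 16) + 56)*(-22) = (-12 + 56)*(-22) = 44*(-22) = -968)
u + Y = -16152/22013 - 968 = -21324736/22013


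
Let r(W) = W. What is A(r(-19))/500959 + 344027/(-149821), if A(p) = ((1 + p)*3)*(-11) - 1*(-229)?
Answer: -172220119210/75054178339 ≈ -2.2946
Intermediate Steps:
A(p) = 196 - 33*p (A(p) = (3 + 3*p)*(-11) + 229 = (-33 - 33*p) + 229 = 196 - 33*p)
A(r(-19))/500959 + 344027/(-149821) = (196 - 33*(-19))/500959 + 344027/(-149821) = (196 + 627)*(1/500959) + 344027*(-1/149821) = 823*(1/500959) - 344027/149821 = 823/500959 - 344027/149821 = -172220119210/75054178339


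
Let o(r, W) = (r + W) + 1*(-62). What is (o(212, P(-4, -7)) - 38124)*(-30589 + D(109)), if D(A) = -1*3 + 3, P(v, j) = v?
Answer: 1161709042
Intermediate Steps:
D(A) = 0 (D(A) = -3 + 3 = 0)
o(r, W) = -62 + W + r (o(r, W) = (W + r) - 62 = -62 + W + r)
(o(212, P(-4, -7)) - 38124)*(-30589 + D(109)) = ((-62 - 4 + 212) - 38124)*(-30589 + 0) = (146 - 38124)*(-30589) = -37978*(-30589) = 1161709042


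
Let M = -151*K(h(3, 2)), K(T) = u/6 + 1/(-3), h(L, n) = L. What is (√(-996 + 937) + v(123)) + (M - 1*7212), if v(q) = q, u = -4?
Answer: -6938 + I*√59 ≈ -6938.0 + 7.6811*I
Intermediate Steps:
K(T) = -1 (K(T) = -4/6 + 1/(-3) = -4*⅙ + 1*(-⅓) = -⅔ - ⅓ = -1)
M = 151 (M = -151*(-1) = 151)
(√(-996 + 937) + v(123)) + (M - 1*7212) = (√(-996 + 937) + 123) + (151 - 1*7212) = (√(-59) + 123) + (151 - 7212) = (I*√59 + 123) - 7061 = (123 + I*√59) - 7061 = -6938 + I*√59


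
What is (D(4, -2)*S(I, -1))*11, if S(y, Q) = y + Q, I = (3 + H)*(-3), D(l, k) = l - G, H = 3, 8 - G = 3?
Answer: 209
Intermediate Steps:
G = 5 (G = 8 - 1*3 = 8 - 3 = 5)
D(l, k) = -5 + l (D(l, k) = l - 1*5 = l - 5 = -5 + l)
I = -18 (I = (3 + 3)*(-3) = 6*(-3) = -18)
S(y, Q) = Q + y
(D(4, -2)*S(I, -1))*11 = ((-5 + 4)*(-1 - 18))*11 = -1*(-19)*11 = 19*11 = 209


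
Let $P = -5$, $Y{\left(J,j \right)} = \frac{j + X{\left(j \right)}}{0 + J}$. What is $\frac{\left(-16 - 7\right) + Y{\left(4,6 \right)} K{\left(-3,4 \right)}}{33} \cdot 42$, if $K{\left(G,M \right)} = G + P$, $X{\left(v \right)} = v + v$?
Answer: $- \frac{826}{11} \approx -75.091$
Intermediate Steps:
$X{\left(v \right)} = 2 v$
$Y{\left(J,j \right)} = \frac{3 j}{J}$ ($Y{\left(J,j \right)} = \frac{j + 2 j}{0 + J} = \frac{3 j}{J}$)
$K{\left(G,M \right)} = -5 + G$ ($K{\left(G,M \right)} = G - 5 = -5 + G$)
$\frac{\left(-16 - 7\right) + Y{\left(4,6 \right)} K{\left(-3,4 \right)}}{33} \cdot 42 = \frac{\left(-16 - 7\right) + 3 \cdot 6 \cdot \frac{1}{4} \left(-5 - 3\right)}{33} \cdot 42 = \left(\left(-16 - 7\right) + 3 \cdot 6 \cdot \frac{1}{4} \left(-8\right)\right) \frac{1}{33} \cdot 42 = \left(-23 + \frac{9}{2} \left(-8\right)\right) \frac{1}{33} \cdot 42 = \left(-23 - 36\right) \frac{1}{33} \cdot 42 = \left(-59\right) \frac{1}{33} \cdot 42 = \left(- \frac{59}{33}\right) 42 = - \frac{826}{11}$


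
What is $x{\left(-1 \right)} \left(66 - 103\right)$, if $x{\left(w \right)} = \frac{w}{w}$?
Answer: $-37$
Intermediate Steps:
$x{\left(w \right)} = 1$
$x{\left(-1 \right)} \left(66 - 103\right) = 1 \left(66 - 103\right) = 1 \left(-37\right) = -37$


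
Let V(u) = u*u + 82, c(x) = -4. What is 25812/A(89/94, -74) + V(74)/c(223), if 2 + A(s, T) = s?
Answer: -569753/22 ≈ -25898.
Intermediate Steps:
A(s, T) = -2 + s
V(u) = 82 + u² (V(u) = u² + 82 = 82 + u²)
25812/A(89/94, -74) + V(74)/c(223) = 25812/(-2 + 89/94) + (82 + 74²)/(-4) = 25812/(-2 + 89*(1/94)) + (82 + 5476)*(-¼) = 25812/(-2 + 89/94) + 5558*(-¼) = 25812/(-99/94) - 2779/2 = 25812*(-94/99) - 2779/2 = -269592/11 - 2779/2 = -569753/22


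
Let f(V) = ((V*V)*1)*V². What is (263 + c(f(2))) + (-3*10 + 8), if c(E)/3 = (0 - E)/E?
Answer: 238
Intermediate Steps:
f(V) = V⁴ (f(V) = (V²*1)*V² = V²*V² = V⁴)
c(E) = -3 (c(E) = 3*((0 - E)/E) = 3*((-E)/E) = 3*(-1) = -3)
(263 + c(f(2))) + (-3*10 + 8) = (263 - 3) + (-3*10 + 8) = 260 + (-30 + 8) = 260 - 22 = 238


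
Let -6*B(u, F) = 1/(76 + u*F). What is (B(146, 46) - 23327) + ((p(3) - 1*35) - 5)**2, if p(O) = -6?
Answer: -864390673/40752 ≈ -21211.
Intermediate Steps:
B(u, F) = -1/(6*(76 + F*u)) (B(u, F) = -1/(6*(76 + u*F)) = -1/(6*(76 + F*u)))
(B(146, 46) - 23327) + ((p(3) - 1*35) - 5)**2 = (-1/(456 + 6*46*146) - 23327) + ((-6 - 1*35) - 5)**2 = (-1/(456 + 40296) - 23327) + ((-6 - 35) - 5)**2 = (-1/40752 - 23327) + (-41 - 5)**2 = (-1*1/40752 - 23327) + (-46)**2 = (-1/40752 - 23327) + 2116 = -950621905/40752 + 2116 = -864390673/40752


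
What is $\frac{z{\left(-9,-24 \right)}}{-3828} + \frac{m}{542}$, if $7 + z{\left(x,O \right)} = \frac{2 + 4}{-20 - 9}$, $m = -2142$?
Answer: $- \frac{10803383}{2734932} \approx -3.9501$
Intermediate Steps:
$z{\left(x,O \right)} = - \frac{209}{29}$ ($z{\left(x,O \right)} = -7 + \frac{2 + 4}{-20 - 9} = -7 + \frac{6}{-29} = -7 + 6 \left(- \frac{1}{29}\right) = -7 - \frac{6}{29} = - \frac{209}{29}$)
$\frac{z{\left(-9,-24 \right)}}{-3828} + \frac{m}{542} = - \frac{209}{29 \left(-3828\right)} - \frac{2142}{542} = \left(- \frac{209}{29}\right) \left(- \frac{1}{3828}\right) - \frac{1071}{271} = \frac{19}{10092} - \frac{1071}{271} = - \frac{10803383}{2734932}$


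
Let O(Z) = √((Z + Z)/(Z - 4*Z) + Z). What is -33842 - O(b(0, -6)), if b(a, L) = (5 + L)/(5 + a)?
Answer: -33842 - I*√195/15 ≈ -33842.0 - 0.93095*I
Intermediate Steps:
b(a, L) = (5 + L)/(5 + a)
O(Z) = √(-⅔ + Z) (O(Z) = √((2*Z)/((-3*Z)) + Z) = √((2*Z)*(-1/(3*Z)) + Z) = √(-⅔ + Z))
-33842 - O(b(0, -6)) = -33842 - √(-6 + 9*((5 - 6)/(5 + 0)))/3 = -33842 - √(-6 + 9*(-1/5))/3 = -33842 - √(-6 + 9*((⅕)*(-1)))/3 = -33842 - √(-6 + 9*(-⅕))/3 = -33842 - √(-6 - 9/5)/3 = -33842 - √(-39/5)/3 = -33842 - I*√195/5/3 = -33842 - I*√195/15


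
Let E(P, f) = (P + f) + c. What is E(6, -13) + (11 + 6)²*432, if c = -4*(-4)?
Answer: 124857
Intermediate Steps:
c = 16
E(P, f) = 16 + P + f (E(P, f) = (P + f) + 16 = 16 + P + f)
E(6, -13) + (11 + 6)²*432 = (16 + 6 - 13) + (11 + 6)²*432 = 9 + 17²*432 = 9 + 289*432 = 9 + 124848 = 124857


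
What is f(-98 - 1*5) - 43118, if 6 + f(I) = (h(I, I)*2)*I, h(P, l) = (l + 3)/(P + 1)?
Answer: -2209624/51 ≈ -43326.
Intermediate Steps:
h(P, l) = (3 + l)/(1 + P)
f(I) = -6 + 2*I*(3 + I)/(1 + I) (f(I) = -6 + (((3 + I)/(1 + I))*2)*I = -6 + (2*(3 + I)/(1 + I))*I = -6 + 2*I*(3 + I)/(1 + I))
f(-98 - 1*5) - 43118 = 2*(-3 + (-98 - 1*5)²)/(1 + (-98 - 1*5)) - 43118 = 2*(-3 + (-98 - 5)²)/(1 + (-98 - 5)) - 43118 = 2*(-3 + (-103)²)/(1 - 103) - 43118 = 2*(-3 + 10609)/(-102) - 43118 = 2*(-1/102)*10606 - 43118 = -10606/51 - 43118 = -2209624/51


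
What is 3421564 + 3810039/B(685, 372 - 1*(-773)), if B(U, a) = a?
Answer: 3921500819/1145 ≈ 3.4249e+6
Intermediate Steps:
3421564 + 3810039/B(685, 372 - 1*(-773)) = 3421564 + 3810039/(372 - 1*(-773)) = 3421564 + 3810039/(372 + 773) = 3421564 + 3810039/1145 = 3921500819/1145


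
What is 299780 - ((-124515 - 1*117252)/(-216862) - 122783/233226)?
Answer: 6143517080923/20493459 ≈ 2.9978e+5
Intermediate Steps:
299780 - ((-124515 - 1*117252)/(-216862) - 122783/233226) = 299780 - ((-124515 - 117252)*(-1/216862) - 122783*1/233226) = 299780 - (-241767*(-1/216862) - 199/378) = 299780 - (241767/216862 - 199/378) = 299780 - 1*12058097/20493459 = 299780 - 12058097/20493459 = 6143517080923/20493459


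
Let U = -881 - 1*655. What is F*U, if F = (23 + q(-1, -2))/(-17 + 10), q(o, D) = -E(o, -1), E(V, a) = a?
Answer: 36864/7 ≈ 5266.3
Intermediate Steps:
q(o, D) = 1 (q(o, D) = -1*(-1) = 1)
F = -24/7 (F = (23 + 1)/(-17 + 10) = 24/(-7) = 24*(-⅐) = -24/7 ≈ -3.4286)
U = -1536 (U = -881 - 655 = -1536)
F*U = -24/7*(-1536) = 36864/7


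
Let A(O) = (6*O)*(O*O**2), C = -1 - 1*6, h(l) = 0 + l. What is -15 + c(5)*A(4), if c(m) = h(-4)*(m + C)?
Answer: 12273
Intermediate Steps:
h(l) = l
C = -7 (C = -1 - 6 = -7)
c(m) = 28 - 4*m (c(m) = -4*(m - 7) = -4*(-7 + m) = 28 - 4*m)
A(O) = 6*O**4 (A(O) = (6*O)*O**3 = 6*O**4)
-15 + c(5)*A(4) = -15 + (28 - 4*5)*(6*4**4) = -15 + (28 - 20)*(6*256) = -15 + 8*1536 = -15 + 12288 = 12273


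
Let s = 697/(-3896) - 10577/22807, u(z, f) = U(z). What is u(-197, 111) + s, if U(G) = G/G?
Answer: 31751601/88856072 ≈ 0.35734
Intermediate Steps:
U(G) = 1
u(z, f) = 1
s = -57104471/88856072 (s = 697*(-1/3896) - 10577*1/22807 = -697/3896 - 10577/22807 = -57104471/88856072 ≈ -0.64266)
u(-197, 111) + s = 1 - 57104471/88856072 = 31751601/88856072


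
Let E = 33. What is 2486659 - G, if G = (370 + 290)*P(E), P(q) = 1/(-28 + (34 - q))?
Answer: 22380151/9 ≈ 2.4867e+6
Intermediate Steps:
P(q) = 1/(6 - q)
G = -220/9 (G = (370 + 290)*(-1/(-6 + 33)) = 660*(-1/27) = -220/9 ≈ -24.444)
2486659 - G = 2486659 - 1*(-220/9) = 2486659 + 220/9 = 22380151/9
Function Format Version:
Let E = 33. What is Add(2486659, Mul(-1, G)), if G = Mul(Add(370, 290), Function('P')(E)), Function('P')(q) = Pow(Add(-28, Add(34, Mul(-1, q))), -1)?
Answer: Rational(22380151, 9) ≈ 2.4867e+6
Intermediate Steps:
Function('P')(q) = Pow(Add(6, Mul(-1, q)), -1)
G = Rational(-220, 9) (G = Mul(Add(370, 290), Mul(-1, Pow(Add(-6, 33), -1))) = Mul(660, Mul(-1, Pow(27, -1))) = Mul(660, Mul(-1, Rational(1, 27))) = Mul(660, Rational(-1, 27)) = Rational(-220, 9) ≈ -24.444)
Add(2486659, Mul(-1, G)) = Add(2486659, Mul(-1, Rational(-220, 9))) = Add(2486659, Rational(220, 9)) = Rational(22380151, 9)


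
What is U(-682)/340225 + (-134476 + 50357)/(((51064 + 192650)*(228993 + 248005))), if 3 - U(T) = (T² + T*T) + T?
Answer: -108062741124766811/39551527289858700 ≈ -2.7322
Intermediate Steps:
U(T) = 3 - T - 2*T² (U(T) = 3 - ((T² + T*T) + T) = 3 - ((T² + T²) + T) = 3 - (2*T² + T) = 3 - (T + 2*T²) = 3 + (-T - 2*T²) = 3 - T - 2*T²)
U(-682)/340225 + (-134476 + 50357)/(((51064 + 192650)*(228993 + 248005))) = (3 - 1*(-682) - 2*(-682)²)/340225 + (-134476 + 50357)/(((51064 + 192650)*(228993 + 248005))) = (3 + 682 - 2*465124)*(1/340225) - 84119/(243714*476998) = (3 + 682 - 930248)*(1/340225) - 84119/116251090572 = -929563*1/340225 - 84119*1/116251090572 = -929563/340225 - 84119/116251090572 = -108062741124766811/39551527289858700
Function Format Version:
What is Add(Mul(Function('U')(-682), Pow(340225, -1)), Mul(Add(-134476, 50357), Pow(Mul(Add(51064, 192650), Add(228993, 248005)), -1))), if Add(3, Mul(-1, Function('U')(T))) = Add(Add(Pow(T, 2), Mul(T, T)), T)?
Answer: Rational(-108062741124766811, 39551527289858700) ≈ -2.7322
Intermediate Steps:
Function('U')(T) = Add(3, Mul(-1, T), Mul(-2, Pow(T, 2))) (Function('U')(T) = Add(3, Mul(-1, Add(Add(Pow(T, 2), Mul(T, T)), T))) = Add(3, Mul(-1, Add(Add(Pow(T, 2), Pow(T, 2)), T))) = Add(3, Mul(-1, Add(Mul(2, Pow(T, 2)), T))) = Add(3, Mul(-1, Add(T, Mul(2, Pow(T, 2))))) = Add(3, Add(Mul(-1, T), Mul(-2, Pow(T, 2)))) = Add(3, Mul(-1, T), Mul(-2, Pow(T, 2))))
Add(Mul(Function('U')(-682), Pow(340225, -1)), Mul(Add(-134476, 50357), Pow(Mul(Add(51064, 192650), Add(228993, 248005)), -1))) = Add(Mul(Add(3, Mul(-1, -682), Mul(-2, Pow(-682, 2))), Pow(340225, -1)), Mul(Add(-134476, 50357), Pow(Mul(Add(51064, 192650), Add(228993, 248005)), -1))) = Add(Mul(Add(3, 682, Mul(-2, 465124)), Rational(1, 340225)), Mul(-84119, Pow(Mul(243714, 476998), -1))) = Add(Mul(Add(3, 682, -930248), Rational(1, 340225)), Mul(-84119, Pow(116251090572, -1))) = Add(Mul(-929563, Rational(1, 340225)), Mul(-84119, Rational(1, 116251090572))) = Add(Rational(-929563, 340225), Rational(-84119, 116251090572)) = Rational(-108062741124766811, 39551527289858700)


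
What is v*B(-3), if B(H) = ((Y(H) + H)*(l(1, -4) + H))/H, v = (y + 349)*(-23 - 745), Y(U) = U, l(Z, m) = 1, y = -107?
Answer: 743424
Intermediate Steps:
v = -185856 (v = (-107 + 349)*(-23 - 745) = 242*(-768) = -185856)
B(H) = 2 + 2*H (B(H) = ((H + H)*(1 + H))/H = ((2*H)*(1 + H))/H = (2*H*(1 + H))/H = 2 + 2*H)
v*B(-3) = -185856*(2 + 2*(-3)) = -185856*(2 - 6) = -185856*(-4) = 743424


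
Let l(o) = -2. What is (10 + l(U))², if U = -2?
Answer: 64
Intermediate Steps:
(10 + l(U))² = (10 - 2)² = 8² = 64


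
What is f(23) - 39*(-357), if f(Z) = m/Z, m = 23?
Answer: 13924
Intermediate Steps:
f(Z) = 23/Z
f(23) - 39*(-357) = 23/23 - 39*(-357) = 23*(1/23) + 13923 = 1 + 13923 = 13924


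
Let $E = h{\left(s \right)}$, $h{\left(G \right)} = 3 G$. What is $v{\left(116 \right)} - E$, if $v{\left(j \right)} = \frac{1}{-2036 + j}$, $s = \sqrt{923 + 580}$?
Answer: $- \frac{1}{1920} - 9 \sqrt{167} \approx -116.31$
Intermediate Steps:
$s = 3 \sqrt{167}$ ($s = \sqrt{1503} = 3 \sqrt{167} \approx 38.769$)
$E = 9 \sqrt{167}$ ($E = 3 \cdot 3 \sqrt{167} = 9 \sqrt{167} \approx 116.31$)
$v{\left(116 \right)} - E = \frac{1}{-2036 + 116} - 9 \sqrt{167} = \frac{1}{-1920} - 9 \sqrt{167} = - \frac{1}{1920} - 9 \sqrt{167}$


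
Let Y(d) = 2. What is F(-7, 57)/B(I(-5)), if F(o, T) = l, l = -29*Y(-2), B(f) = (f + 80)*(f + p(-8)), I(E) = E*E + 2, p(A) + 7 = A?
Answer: -29/642 ≈ -0.045171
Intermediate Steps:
p(A) = -7 + A
I(E) = 2 + E² (I(E) = E² + 2 = 2 + E²)
B(f) = (-15 + f)*(80 + f) (B(f) = (f + 80)*(f + (-7 - 8)) = (80 + f)*(f - 15) = (80 + f)*(-15 + f) = (-15 + f)*(80 + f))
l = -58 (l = -29*2 = -58)
F(o, T) = -58
F(-7, 57)/B(I(-5)) = -58/(-1200 + (2 + (-5)²)² + 65*(2 + (-5)²)) = -58/(-1200 + (2 + 25)² + 65*(2 + 25)) = -58/(-1200 + 27² + 65*27) = -58/(-1200 + 729 + 1755) = -58/1284 = -58*1/1284 = -29/642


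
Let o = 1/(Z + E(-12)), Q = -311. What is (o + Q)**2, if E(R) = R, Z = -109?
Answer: 1416167424/14641 ≈ 96726.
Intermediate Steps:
o = -1/121 (o = 1/(-109 - 12) = 1/(-121) = -1/121 ≈ -0.0082645)
(o + Q)**2 = (-1/121 - 311)**2 = (-37632/121)**2 = 1416167424/14641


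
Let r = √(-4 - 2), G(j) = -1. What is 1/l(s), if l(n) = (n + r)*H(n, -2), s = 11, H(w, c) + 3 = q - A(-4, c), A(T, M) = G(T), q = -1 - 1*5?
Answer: I/(8*(√6 - 11*I)) ≈ -0.010827 + 0.0024109*I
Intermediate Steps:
q = -6 (q = -1 - 5 = -6)
A(T, M) = -1
H(w, c) = -8 (H(w, c) = -3 + (-6 - 1*(-1)) = -3 + (-6 + 1) = -3 - 5 = -8)
r = I*√6 (r = √(-6) = I*√6 ≈ 2.4495*I)
l(n) = -8*n - 8*I*√6 (l(n) = (n + I*√6)*(-8) = -8*n - 8*I*√6)
1/l(s) = 1/(-8*11 - 8*I*√6) = 1/(-88 - 8*I*√6)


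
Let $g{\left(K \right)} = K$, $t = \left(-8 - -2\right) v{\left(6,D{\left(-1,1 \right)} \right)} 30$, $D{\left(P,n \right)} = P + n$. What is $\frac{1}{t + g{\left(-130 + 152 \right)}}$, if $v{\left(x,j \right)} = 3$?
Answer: $- \frac{1}{518} \approx -0.0019305$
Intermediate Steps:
$t = -540$ ($t = \left(-8 - -2\right) 3 \cdot 30 = \left(-8 + 2\right) 3 \cdot 30 = \left(-6\right) 3 \cdot 30 = \left(-18\right) 30 = -540$)
$\frac{1}{t + g{\left(-130 + 152 \right)}} = \frac{1}{-540 + \left(-130 + 152\right)} = \frac{1}{-540 + 22} = \frac{1}{-518} = - \frac{1}{518}$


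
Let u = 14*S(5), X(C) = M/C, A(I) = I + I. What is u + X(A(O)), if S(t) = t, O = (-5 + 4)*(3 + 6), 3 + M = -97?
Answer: 680/9 ≈ 75.556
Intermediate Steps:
M = -100 (M = -3 - 97 = -100)
O = -9 (O = -1*9 = -9)
A(I) = 2*I
X(C) = -100/C
u = 70 (u = 14*5 = 70)
u + X(A(O)) = 70 - 100/(2*(-9)) = 70 - 100/(-18) = 70 - 100*(-1/18) = 70 + 50/9 = 680/9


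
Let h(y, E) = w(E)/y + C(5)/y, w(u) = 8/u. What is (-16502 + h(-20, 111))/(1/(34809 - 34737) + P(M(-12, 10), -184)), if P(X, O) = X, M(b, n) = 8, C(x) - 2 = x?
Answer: -43962270/21349 ≈ -2059.2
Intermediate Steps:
C(x) = 2 + x
h(y, E) = 7/y + 8/(E*y) (h(y, E) = (8/E)/y + (2 + 5)/y = 8/(E*y) + 7/y = 7/y + 8/(E*y))
(-16502 + h(-20, 111))/(1/(34809 - 34737) + P(M(-12, 10), -184)) = (-16502 + (8 + 7*111)/(111*(-20)))/(1/(34809 - 34737) + 8) = (-16502 + (1/111)*(-1/20)*(8 + 777))/(1/72 + 8) = (-16502 + (1/111)*(-1/20)*785)/(1/72 + 8) = (-16502 - 157/444)/(577/72) = -7327045/444*72/577 = -43962270/21349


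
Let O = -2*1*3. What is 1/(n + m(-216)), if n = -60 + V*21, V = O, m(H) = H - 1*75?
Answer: -1/477 ≈ -0.0020964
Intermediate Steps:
m(H) = -75 + H (m(H) = H - 75 = -75 + H)
O = -6 (O = -2*3 = -6)
V = -6
n = -186 (n = -60 - 6*21 = -60 - 126 = -186)
1/(n + m(-216)) = 1/(-186 + (-75 - 216)) = 1/(-186 - 291) = 1/(-477) = -1/477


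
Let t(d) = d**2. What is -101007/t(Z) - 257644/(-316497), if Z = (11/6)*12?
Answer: -31843712783/153184548 ≈ -207.88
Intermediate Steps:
Z = 22 (Z = (11*(1/6))*12 = (11/6)*12 = 22)
-101007/t(Z) - 257644/(-316497) = -101007/(22**2) - 257644/(-316497) = -101007/484 - 257644*(-1/316497) = -101007*1/484 + 257644/316497 = -101007/484 + 257644/316497 = -31843712783/153184548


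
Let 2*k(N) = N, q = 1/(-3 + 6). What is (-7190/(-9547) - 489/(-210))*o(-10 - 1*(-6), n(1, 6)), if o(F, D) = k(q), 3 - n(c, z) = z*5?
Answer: 686487/1336580 ≈ 0.51361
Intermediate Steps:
n(c, z) = 3 - 5*z (n(c, z) = 3 - z*5 = 3 - 5*z)
q = ⅓ (q = 1/3 = ⅓ ≈ 0.33333)
k(N) = N/2
o(F, D) = ⅙ (o(F, D) = (½)*(⅓) = ⅙)
(-7190/(-9547) - 489/(-210))*o(-10 - 1*(-6), n(1, 6)) = (-7190/(-9547) - 489/(-210))*(⅙) = (-7190*(-1/9547) - 489*(-1/210))*(⅙) = (7190/9547 + 163/70)*(⅙) = (2059461/668290)*(⅙) = 686487/1336580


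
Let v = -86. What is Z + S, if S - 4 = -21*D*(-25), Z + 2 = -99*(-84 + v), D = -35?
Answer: -1543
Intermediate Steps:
Z = 16828 (Z = -2 - 99*(-84 - 86) = -2 - 99*(-170) = -2 + 16830 = 16828)
S = -18371 (S = 4 - 21*(-35)*(-25) = 4 + 735*(-25) = 4 - 18375 = -18371)
Z + S = 16828 - 18371 = -1543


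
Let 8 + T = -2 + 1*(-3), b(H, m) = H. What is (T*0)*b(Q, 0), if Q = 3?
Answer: 0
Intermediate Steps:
T = -13 (T = -8 + (-2 + 1*(-3)) = -8 + (-2 - 3) = -8 - 5 = -13)
(T*0)*b(Q, 0) = -13*0*3 = 0*3 = 0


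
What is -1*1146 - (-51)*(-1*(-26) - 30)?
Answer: -1350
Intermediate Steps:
-1*1146 - (-51)*(-1*(-26) - 30) = -1146 - (-51)*(26 - 30) = -1146 - (-51)*(-4) = -1146 - 1*204 = -1146 - 204 = -1350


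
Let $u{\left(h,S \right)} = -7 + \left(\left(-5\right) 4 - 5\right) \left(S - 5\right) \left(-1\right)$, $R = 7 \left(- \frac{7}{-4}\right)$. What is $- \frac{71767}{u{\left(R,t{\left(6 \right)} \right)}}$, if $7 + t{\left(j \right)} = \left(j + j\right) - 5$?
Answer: $\frac{71767}{132} \approx 543.69$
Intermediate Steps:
$R = \frac{49}{4}$ ($R = 7 \left(\left(-7\right) \left(- \frac{1}{4}\right)\right) = 7 \cdot \frac{7}{4} = \frac{49}{4} \approx 12.25$)
$t{\left(j \right)} = -12 + 2 j$ ($t{\left(j \right)} = -7 + \left(\left(j + j\right) - 5\right) = -7 + \left(2 j - 5\right) = -7 + \left(-5 + 2 j\right) = -12 + 2 j$)
$u{\left(h,S \right)} = -132 + 25 S$ ($u{\left(h,S \right)} = -7 + \left(-20 - 5\right) \left(-5 + S\right) \left(-1\right) = -7 - 25 \left(5 - S\right) = -7 + \left(-125 + 25 S\right) = -132 + 25 S$)
$- \frac{71767}{u{\left(R,t{\left(6 \right)} \right)}} = - \frac{71767}{-132 + 25 \left(-12 + 2 \cdot 6\right)} = - \frac{71767}{-132 + 25 \left(-12 + 12\right)} = - \frac{71767}{-132 + 25 \cdot 0} = - \frac{71767}{-132 + 0} = - \frac{71767}{-132} = \left(-71767\right) \left(- \frac{1}{132}\right) = \frac{71767}{132}$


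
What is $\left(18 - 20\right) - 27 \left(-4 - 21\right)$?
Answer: $673$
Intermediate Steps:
$\left(18 - 20\right) - 27 \left(-4 - 21\right) = -2 - -675 = -2 + 675 = 673$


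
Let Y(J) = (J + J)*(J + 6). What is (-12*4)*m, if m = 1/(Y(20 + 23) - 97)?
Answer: -48/4117 ≈ -0.011659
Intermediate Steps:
Y(J) = 2*J*(6 + J) (Y(J) = (2*J)*(6 + J) = 2*J*(6 + J))
m = 1/4117 (m = 1/(2*(20 + 23)*(6 + (20 + 23)) - 97) = 1/(2*43*(6 + 43) - 97) = 1/(2*43*49 - 97) = 1/(4214 - 97) = 1/4117 ≈ 0.00024290)
(-12*4)*m = -12*4*(1/4117) = -48*1/4117 = -48/4117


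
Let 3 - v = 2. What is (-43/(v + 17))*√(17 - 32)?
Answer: -43*I*√15/18 ≈ -9.2521*I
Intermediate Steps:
v = 1 (v = 3 - 1*2 = 3 - 2 = 1)
(-43/(v + 17))*√(17 - 32) = (-43/(1 + 17))*√(17 - 32) = (-43/18)*√(-15) = ((1/18)*(-43))*(I*√15) = -43*I*√15/18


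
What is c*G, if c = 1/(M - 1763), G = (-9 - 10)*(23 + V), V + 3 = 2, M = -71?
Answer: 209/917 ≈ 0.22792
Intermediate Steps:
V = -1 (V = -3 + 2 = -1)
G = -418 (G = (-9 - 10)*(23 - 1) = -19*22 = -418)
c = -1/1834 (c = 1/(-71 - 1763) = 1/(-1834) = -1/1834 ≈ -0.00054526)
c*G = -1/1834*(-418) = 209/917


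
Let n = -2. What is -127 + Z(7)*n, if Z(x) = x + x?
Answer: -155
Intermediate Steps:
Z(x) = 2*x
-127 + Z(7)*n = -127 + (2*7)*(-2) = -127 + 14*(-2) = -127 - 28 = -155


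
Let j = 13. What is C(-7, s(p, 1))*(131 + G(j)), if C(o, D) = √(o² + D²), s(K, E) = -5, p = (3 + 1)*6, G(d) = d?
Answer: 144*√74 ≈ 1238.7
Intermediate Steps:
p = 24 (p = 4*6 = 24)
C(o, D) = √(D² + o²)
C(-7, s(p, 1))*(131 + G(j)) = √((-5)² + (-7)²)*(131 + 13) = √(25 + 49)*144 = √74*144 = 144*√74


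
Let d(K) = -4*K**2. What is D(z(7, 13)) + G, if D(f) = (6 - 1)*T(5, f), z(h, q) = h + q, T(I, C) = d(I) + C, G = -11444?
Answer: -11844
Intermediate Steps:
T(I, C) = C - 4*I**2 (T(I, C) = -4*I**2 + C = C - 4*I**2)
D(f) = -500 + 5*f (D(f) = (6 - 1)*(f - 4*5**2) = 5*(f - 4*25) = 5*(f - 100) = 5*(-100 + f) = -500 + 5*f)
D(z(7, 13)) + G = (-500 + 5*(7 + 13)) - 11444 = (-500 + 5*20) - 11444 = (-500 + 100) - 11444 = -400 - 11444 = -11844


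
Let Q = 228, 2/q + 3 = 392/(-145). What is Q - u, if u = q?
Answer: 188846/827 ≈ 228.35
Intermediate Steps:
q = -290/827 (q = 2/(-3 + 392/(-145)) = 2/(-3 + 392*(-1/145)) = 2/(-3 - 392/145) = 2/(-827/145) = 2*(-145/827) = -290/827 ≈ -0.35067)
u = -290/827 ≈ -0.35067
Q - u = 228 - 1*(-290/827) = 228 + 290/827 = 188846/827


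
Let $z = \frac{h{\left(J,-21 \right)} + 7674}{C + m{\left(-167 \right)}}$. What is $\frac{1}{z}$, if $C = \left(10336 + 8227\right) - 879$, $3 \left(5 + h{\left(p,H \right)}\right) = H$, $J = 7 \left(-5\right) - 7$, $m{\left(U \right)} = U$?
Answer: $\frac{5839}{2554} \approx 2.2862$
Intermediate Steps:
$J = -42$ ($J = -35 - 7 = -42$)
$h{\left(p,H \right)} = -5 + \frac{H}{3}$
$C = 17684$ ($C = 18563 - 879 = 17684$)
$z = \frac{2554}{5839}$ ($z = \frac{\left(-5 + \frac{1}{3} \left(-21\right)\right) + 7674}{17684 - 167} = \frac{\left(-5 - 7\right) + 7674}{17517} = \left(-12 + 7674\right) \frac{1}{17517} = 7662 \cdot \frac{1}{17517} = \frac{2554}{5839} \approx 0.4374$)
$\frac{1}{z} = \frac{1}{\frac{2554}{5839}} = \frac{5839}{2554}$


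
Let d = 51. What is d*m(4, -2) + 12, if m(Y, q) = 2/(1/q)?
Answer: -192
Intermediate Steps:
m(Y, q) = 2*q
d*m(4, -2) + 12 = 51*(2*(-2)) + 12 = 51*(-4) + 12 = -204 + 12 = -192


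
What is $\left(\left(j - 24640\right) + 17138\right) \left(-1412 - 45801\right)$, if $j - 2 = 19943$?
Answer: $-587471359$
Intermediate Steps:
$j = 19945$ ($j = 2 + 19943 = 19945$)
$\left(\left(j - 24640\right) + 17138\right) \left(-1412 - 45801\right) = \left(\left(19945 - 24640\right) + 17138\right) \left(-1412 - 45801\right) = \left(-4695 + 17138\right) \left(-47213\right) = 12443 \left(-47213\right) = -587471359$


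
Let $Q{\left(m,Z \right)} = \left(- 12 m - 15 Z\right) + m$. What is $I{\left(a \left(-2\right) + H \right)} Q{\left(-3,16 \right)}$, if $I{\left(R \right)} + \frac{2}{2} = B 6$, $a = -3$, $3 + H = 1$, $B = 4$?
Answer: $-4761$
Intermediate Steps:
$H = -2$ ($H = -3 + 1 = -2$)
$Q{\left(m,Z \right)} = - 15 Z - 11 m$ ($Q{\left(m,Z \right)} = \left(- 15 Z - 12 m\right) + m = - 15 Z - 11 m$)
$I{\left(R \right)} = 23$ ($I{\left(R \right)} = -1 + 4 \cdot 6 = -1 + 24 = 23$)
$I{\left(a \left(-2\right) + H \right)} Q{\left(-3,16 \right)} = 23 \left(\left(-15\right) 16 - -33\right) = 23 \left(-240 + 33\right) = 23 \left(-207\right) = -4761$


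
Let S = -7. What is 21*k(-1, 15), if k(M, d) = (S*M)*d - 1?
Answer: 2184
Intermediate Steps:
k(M, d) = -1 - 7*M*d (k(M, d) = (-7*M)*d - 1 = -7*M*d - 1 = -1 - 7*M*d)
21*k(-1, 15) = 21*(-1 - 7*(-1)*15) = 21*(-1 + 105) = 21*104 = 2184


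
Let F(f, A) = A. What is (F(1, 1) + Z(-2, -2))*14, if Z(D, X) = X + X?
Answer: -42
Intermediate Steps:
Z(D, X) = 2*X
(F(1, 1) + Z(-2, -2))*14 = (1 + 2*(-2))*14 = (1 - 4)*14 = -3*14 = -42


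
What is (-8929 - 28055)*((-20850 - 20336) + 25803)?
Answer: 568924872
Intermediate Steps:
(-8929 - 28055)*((-20850 - 20336) + 25803) = -36984*(-41186 + 25803) = -36984*(-15383) = 568924872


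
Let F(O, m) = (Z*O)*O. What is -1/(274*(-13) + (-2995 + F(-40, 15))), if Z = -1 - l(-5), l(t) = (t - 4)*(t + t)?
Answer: 1/152157 ≈ 6.5722e-6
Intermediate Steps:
l(t) = 2*t*(-4 + t) (l(t) = (-4 + t)*(2*t) = 2*t*(-4 + t))
Z = -91 (Z = -1 - 2*(-5)*(-4 - 5) = -1 - 2*(-5)*(-9) = -1 - 1*90 = -1 - 90 = -91)
F(O, m) = -91*O² (F(O, m) = (-91*O)*O = -91*O²)
-1/(274*(-13) + (-2995 + F(-40, 15))) = -1/(274*(-13) + (-2995 - 91*(-40)²)) = -1/(-3562 + (-2995 - 91*1600)) = -1/(-3562 + (-2995 - 145600)) = -1/(-3562 - 148595) = -1/(-152157) = -1*(-1/152157) = 1/152157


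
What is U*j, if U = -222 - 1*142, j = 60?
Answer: -21840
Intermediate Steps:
U = -364 (U = -222 - 142 = -364)
U*j = -364*60 = -21840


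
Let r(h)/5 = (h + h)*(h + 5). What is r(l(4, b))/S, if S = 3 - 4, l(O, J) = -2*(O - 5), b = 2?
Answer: -140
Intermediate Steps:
l(O, J) = 10 - 2*O (l(O, J) = -2*(-5 + O) = 10 - 2*O)
r(h) = 10*h*(5 + h) (r(h) = 5*((h + h)*(h + 5)) = 5*((2*h)*(5 + h)) = 5*(2*h*(5 + h)) = 10*h*(5 + h))
S = -1
r(l(4, b))/S = (10*(10 - 2*4)*(5 + (10 - 2*4)))/(-1) = (10*(10 - 8)*(5 + (10 - 8)))*(-1) = (10*2*(5 + 2))*(-1) = (10*2*7)*(-1) = 140*(-1) = -140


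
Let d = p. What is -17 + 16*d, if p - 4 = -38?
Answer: -561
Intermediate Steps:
p = -34 (p = 4 - 38 = -34)
d = -34
-17 + 16*d = -17 + 16*(-34) = -17 - 544 = -561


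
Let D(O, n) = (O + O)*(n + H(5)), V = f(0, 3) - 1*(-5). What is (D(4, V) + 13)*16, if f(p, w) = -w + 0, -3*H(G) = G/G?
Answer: 1264/3 ≈ 421.33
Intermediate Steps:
H(G) = -⅓ (H(G) = -G/(3*G) = -⅓*1 = -⅓)
f(p, w) = -w
V = 2 (V = -1*3 - 1*(-5) = -3 + 5 = 2)
D(O, n) = 2*O*(-⅓ + n) (D(O, n) = (O + O)*(n - ⅓) = (2*O)*(-⅓ + n) = 2*O*(-⅓ + n))
(D(4, V) + 13)*16 = ((⅔)*4*(-1 + 3*2) + 13)*16 = ((⅔)*4*(-1 + 6) + 13)*16 = ((⅔)*4*5 + 13)*16 = (40/3 + 13)*16 = (79/3)*16 = 1264/3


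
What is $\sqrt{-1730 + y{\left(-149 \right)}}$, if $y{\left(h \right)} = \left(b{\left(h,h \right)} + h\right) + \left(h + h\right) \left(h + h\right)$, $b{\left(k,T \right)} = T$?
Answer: $2 \sqrt{21694} \approx 294.58$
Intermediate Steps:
$y{\left(h \right)} = 2 h + 4 h^{2}$ ($y{\left(h \right)} = \left(h + h\right) + \left(h + h\right) \left(h + h\right) = 2 h + 2 h 2 h = 2 h + 4 h^{2}$)
$\sqrt{-1730 + y{\left(-149 \right)}} = \sqrt{-1730 + 2 \left(-149\right) \left(1 + 2 \left(-149\right)\right)} = \sqrt{-1730 + 2 \left(-149\right) \left(1 - 298\right)} = \sqrt{-1730 + 2 \left(-149\right) \left(-297\right)} = \sqrt{-1730 + 88506} = \sqrt{86776} = 2 \sqrt{21694}$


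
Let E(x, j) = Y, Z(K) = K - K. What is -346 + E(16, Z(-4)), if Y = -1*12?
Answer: -358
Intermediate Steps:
Z(K) = 0
Y = -12
E(x, j) = -12
-346 + E(16, Z(-4)) = -346 - 12 = -358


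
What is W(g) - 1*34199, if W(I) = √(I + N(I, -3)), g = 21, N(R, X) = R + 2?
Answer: -34199 + 2*√11 ≈ -34192.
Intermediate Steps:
N(R, X) = 2 + R
W(I) = √(2 + 2*I) (W(I) = √(I + (2 + I)) = √(2 + 2*I))
W(g) - 1*34199 = √(2 + 2*21) - 1*34199 = √(2 + 42) - 34199 = √44 - 34199 = 2*√11 - 34199 = -34199 + 2*√11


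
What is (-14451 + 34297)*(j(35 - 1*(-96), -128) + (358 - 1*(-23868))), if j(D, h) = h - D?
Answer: 475649082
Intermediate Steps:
(-14451 + 34297)*(j(35 - 1*(-96), -128) + (358 - 1*(-23868))) = (-14451 + 34297)*((-128 - (35 - 1*(-96))) + (358 - 1*(-23868))) = 19846*((-128 - (35 + 96)) + (358 + 23868)) = 19846*((-128 - 1*131) + 24226) = 19846*((-128 - 131) + 24226) = 19846*(-259 + 24226) = 19846*23967 = 475649082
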